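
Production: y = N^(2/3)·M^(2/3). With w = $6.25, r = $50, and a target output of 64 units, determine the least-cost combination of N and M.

N* = 64, M* = 8

Cost minimization requires the marginal rate of technical substitution to equal the input-price ratio: MP_N/MP_M = w/r.
Here MP_N/MP_M = (2/3)·(M/N)/(2/3) = (M/N). Setting this equal to 6.25/50 = 0.125 gives M = 0.125N.
Substituting into y = 64: N^(2/3)·(0.125N)^(2/3) = 64.
Solving, N = 64 and M = 8.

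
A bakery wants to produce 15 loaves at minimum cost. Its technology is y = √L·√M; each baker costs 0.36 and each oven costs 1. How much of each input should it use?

L* = 25, M* = 9

Cost minimization requires the marginal rate of technical substitution to equal the input-price ratio: MP_L/MP_M = w/r.
Here MP_L/MP_M = (1/2)·(M/L)/(1/2) = (M/L). Setting this equal to 0.36/1 = 0.36 gives M = 0.36L.
Substituting into y = 15: L^(1/2)·(0.36L)^(1/2) = 15.
Solving, L = 25 and M = 9.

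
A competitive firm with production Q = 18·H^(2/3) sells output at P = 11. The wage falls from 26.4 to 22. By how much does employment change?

From P·MP_H = w with MP_H = 12·H^(-1/3), the labor demand is H(w) = (132/w)^(3).
At w = 26.4: H = 125. At w = 22: H = 216.
ΔH = 216 − 125 = 91.

ΔH = 91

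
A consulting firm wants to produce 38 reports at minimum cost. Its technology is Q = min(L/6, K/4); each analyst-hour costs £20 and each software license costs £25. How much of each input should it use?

With a fixed-proportions technology, the cost-minimizing bundle uses no slack in either input: L/6 = K/4 = Q.
So L = 6·38 = 228 and K = 4·38 = 152.

L* = 228, K* = 152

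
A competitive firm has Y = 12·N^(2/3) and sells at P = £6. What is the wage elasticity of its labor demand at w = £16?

ε = -3

MP_N = (2/3)·12·N^(-1/3), so P·MP_N = w gives 48·N^(-1/3) = w.
Solving, N(w) = (48/w)^(3). This is a constant-elasticity form: N ∝ w^(−3), so ε = −3.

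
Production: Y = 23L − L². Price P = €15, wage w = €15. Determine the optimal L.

The marginal product of L is MP_L = 23 − 2L.
A price-taking firm hires until the value of the marginal product equals the wage: P·MP_L = w, so 15·(23 − 2L) = 15.
Then 23 − 2L = 1, giving L = 11.

L* = 11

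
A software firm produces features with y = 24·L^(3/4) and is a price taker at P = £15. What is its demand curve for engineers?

L(w) = (270/w)^(4)

MP_L = (3/4)·24·L^(-1/4) = 18·L^(-1/4).
Setting P·MP_L = w: 270·L^(-1/4) = w.
Solving for L: L^(-1/4) = w/270, so L = (270/w)^(4).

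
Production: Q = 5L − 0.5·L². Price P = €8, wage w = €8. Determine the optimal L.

The marginal product of L is MP_L = 5 − L.
A price-taking firm hires until the value of the marginal product equals the wage: P·MP_L = w, so 8·(5 − L) = 8.
Then 5 − L = 1, giving L = 4.

L* = 4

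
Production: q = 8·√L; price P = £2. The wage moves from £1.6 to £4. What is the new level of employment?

From P·MP_L = w with MP_L = 4·L^(-1/2), the labor demand is L(w) = (8/w)^(2).
At w = 1.6: L = 25. At w = 4: L = 4.

L* = 4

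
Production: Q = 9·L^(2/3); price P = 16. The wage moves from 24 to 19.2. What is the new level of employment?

L* = 125

From P·MP_L = w with MP_L = 6·L^(-1/3), the labor demand is L(w) = (96/w)^(3).
At w = 24: L = 64. At w = 19.2: L = 125.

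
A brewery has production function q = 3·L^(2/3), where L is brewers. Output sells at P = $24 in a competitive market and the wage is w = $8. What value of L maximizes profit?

MP_L = (2/3)·3·L^(-1/3) = 2·L^(-1/3).
Profit maximization for a price taker requires P·MP_L = w: 24·2·L^(-1/3) = 8.
So L^(-1/3) = 1/6, which gives L = 216.

L* = 216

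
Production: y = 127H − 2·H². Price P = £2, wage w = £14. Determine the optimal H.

H* = 30

The marginal product of H is MP_H = 127 − 4H.
A price-taking firm hires until the value of the marginal product equals the wage: P·MP_H = w, so 2·(127 − 4H) = 14.
Then 127 − 4H = 7, giving H = 30.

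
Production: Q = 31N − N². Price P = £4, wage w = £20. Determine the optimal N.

The marginal product of N is MP_N = 31 − 2N.
A price-taking firm hires until the value of the marginal product equals the wage: P·MP_N = w, so 4·(31 − 2N) = 20.
Then 31 − 2N = 5, giving N = 13.

N* = 13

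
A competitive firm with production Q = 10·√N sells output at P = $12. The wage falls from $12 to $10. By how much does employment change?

ΔN = 11

From P·MP_N = w with MP_N = 5·N^(-1/2), the labor demand is N(w) = (60/w)^(2).
At w = 12: N = 25. At w = 10: N = 36.
ΔN = 36 − 25 = 11.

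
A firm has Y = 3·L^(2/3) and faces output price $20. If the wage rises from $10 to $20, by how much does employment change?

From P·MP_L = w with MP_L = 2·L^(-1/3), the labor demand is L(w) = (40/w)^(3).
At w = 10: L = 64. At w = 20: L = 8.
ΔL = 8 − 64 = -56.

ΔL = -56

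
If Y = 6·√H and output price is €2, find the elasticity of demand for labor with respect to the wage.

MP_H = (1/2)·6·H^(-1/2), so P·MP_H = w gives 6·H^(-1/2) = w.
Solving, H(w) = (6/w)^(2). This is a constant-elasticity form: H ∝ w^(−2), so ε = −2.

ε = -2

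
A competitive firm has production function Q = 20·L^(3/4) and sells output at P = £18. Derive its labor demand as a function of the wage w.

L(w) = (270/w)^(4)

MP_L = (3/4)·20·L^(-1/4) = 15·L^(-1/4).
Setting P·MP_L = w: 270·L^(-1/4) = w.
Solving for L: L^(-1/4) = w/270, so L = (270/w)^(4).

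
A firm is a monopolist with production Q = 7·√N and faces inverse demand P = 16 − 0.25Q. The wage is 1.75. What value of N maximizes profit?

N* = 16

Marginal revenue from the inverse demand is MR = 16 − 0.5Q.
The marginal product is MP_N = 3.5·N^(-1/2).
A monopolist hires until marginal revenue product equals the wage: MR·MP_N = w.
At N, Q = 7·√N. Substituting and solving: (16 − 3.5·√N)·3.5·N^(-1/2) = 1.75 gives N = 16.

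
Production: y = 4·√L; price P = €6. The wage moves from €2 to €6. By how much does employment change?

From P·MP_L = w with MP_L = 2·L^(-1/2), the labor demand is L(w) = (12/w)^(2).
At w = 2: L = 36. At w = 6: L = 4.
ΔL = 4 − 36 = -32.

ΔL = -32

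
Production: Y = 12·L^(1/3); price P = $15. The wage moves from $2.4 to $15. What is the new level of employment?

From P·MP_L = w with MP_L = 4·L^(-2/3), the labor demand is L(w) = (60/w)^(3/2).
At w = 2.4: L = 125. At w = 15: L = 8.

L* = 8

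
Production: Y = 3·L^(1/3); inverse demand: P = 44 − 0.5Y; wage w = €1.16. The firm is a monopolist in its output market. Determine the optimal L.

L* = 125

Marginal revenue from the inverse demand is MR = 44 − Y.
The marginal product is MP_L = L^(-2/3).
A monopolist hires until marginal revenue product equals the wage: MR·MP_L = w.
At L, Y = 3·L^(1/3). Substituting and solving: (44 − 3·L^(1/3))·L^(-2/3) = 1.16 gives L = 125.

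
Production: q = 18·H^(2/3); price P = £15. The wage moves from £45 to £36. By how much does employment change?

From P·MP_H = w with MP_H = 12·H^(-1/3), the labor demand is H(w) = (180/w)^(3).
At w = 45: H = 64. At w = 36: H = 125.
ΔH = 125 − 64 = 61.

ΔH = 61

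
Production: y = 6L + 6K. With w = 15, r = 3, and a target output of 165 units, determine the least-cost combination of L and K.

The inputs are perfect substitutes, so the firm uses whichever has the lower cost per unit of output.
Cost per unit of output via L is w/6 = 2.5; via K it is r/6 = 0.5. K is cheaper.
Producing y = 165 with K alone: L = 0, K = 27.5.

L* = 0, K* = 27.5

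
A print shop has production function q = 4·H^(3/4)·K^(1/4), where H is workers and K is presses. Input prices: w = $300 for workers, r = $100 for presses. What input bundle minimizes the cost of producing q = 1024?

Cost minimization requires the marginal rate of technical substitution to equal the input-price ratio: MP_H/MP_K = w/r.
Here MP_H/MP_K = (3/4)·(K/H)/(1/4) = 3·(K/H). Setting this equal to 300/100 = 3 gives K = H.
Substituting into q = 1024: 4·H^(3/4)·(H)^(1/4) = 1024.
Solving, H = 256 and K = 256.

H* = 256, K* = 256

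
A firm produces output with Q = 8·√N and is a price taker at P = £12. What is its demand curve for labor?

N(w) = 2304/w²

MP_N = (1/2)·8·N^(-1/2) = 4·N^(-1/2).
Setting P·MP_N = w: 48·N^(-1/2) = w.
Solving for N: N^(-1/2) = w/48, so N = (48/w)^(2).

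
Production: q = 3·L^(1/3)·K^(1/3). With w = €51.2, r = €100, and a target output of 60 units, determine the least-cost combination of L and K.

L* = 125, K* = 64

Cost minimization requires the marginal rate of technical substitution to equal the input-price ratio: MP_L/MP_K = w/r.
Here MP_L/MP_K = (1/3)·(K/L)/(1/3) = (K/L). Setting this equal to 51.2/100 = 0.512 gives K = 0.512L.
Substituting into q = 60: 3·L^(1/3)·(0.512L)^(1/3) = 60.
Solving, L = 125 and K = 64.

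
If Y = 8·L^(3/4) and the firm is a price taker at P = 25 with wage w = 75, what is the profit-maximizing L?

L* = 16

MP_L = (3/4)·8·L^(-1/4) = 6·L^(-1/4).
Profit maximization for a price taker requires P·MP_L = w: 25·6·L^(-1/4) = 75.
So L^(-1/4) = 0.5, which gives L = 16.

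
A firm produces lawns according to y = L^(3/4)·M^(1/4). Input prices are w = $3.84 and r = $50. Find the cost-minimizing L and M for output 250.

L* = 625, M* = 16

Cost minimization requires the marginal rate of technical substitution to equal the input-price ratio: MP_L/MP_M = w/r.
Here MP_L/MP_M = (3/4)·(M/L)/(1/4) = 3·(M/L). Setting this equal to 3.84/50 = 0.0768 gives M = 0.0256L.
Substituting into y = 250: L^(3/4)·(0.0256L)^(1/4) = 250.
Solving, L = 625 and M = 16.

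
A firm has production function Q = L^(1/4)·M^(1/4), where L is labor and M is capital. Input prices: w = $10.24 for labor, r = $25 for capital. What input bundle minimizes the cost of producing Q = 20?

Cost minimization requires the marginal rate of technical substitution to equal the input-price ratio: MP_L/MP_M = w/r.
Here MP_L/MP_M = (1/4)·(M/L)/(1/4) = (M/L). Setting this equal to 10.24/25 = 0.4096 gives M = 0.4096L.
Substituting into Q = 20: L^(1/4)·(0.4096L)^(1/4) = 20.
Solving, L = 625 and M = 256.

L* = 625, M* = 256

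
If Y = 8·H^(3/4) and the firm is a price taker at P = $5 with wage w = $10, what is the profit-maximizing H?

MP_H = (3/4)·8·H^(-1/4) = 6·H^(-1/4).
Profit maximization for a price taker requires P·MP_H = w: 5·6·H^(-1/4) = 10.
So H^(-1/4) = 1/3, which gives H = 81.

H* = 81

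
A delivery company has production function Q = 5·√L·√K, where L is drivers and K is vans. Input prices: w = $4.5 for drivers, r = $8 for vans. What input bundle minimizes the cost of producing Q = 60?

L* = 16, K* = 9

Cost minimization requires the marginal rate of technical substitution to equal the input-price ratio: MP_L/MP_K = w/r.
Here MP_L/MP_K = (1/2)·(K/L)/(1/2) = (K/L). Setting this equal to 4.5/8 = 0.5625 gives K = 0.5625L.
Substituting into Q = 60: 5·L^(1/2)·(0.5625L)^(1/2) = 60.
Solving, L = 16 and K = 9.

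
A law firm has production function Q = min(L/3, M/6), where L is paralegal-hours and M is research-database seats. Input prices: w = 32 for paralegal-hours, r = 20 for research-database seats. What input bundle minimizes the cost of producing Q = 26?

L* = 78, M* = 156

With a fixed-proportions technology, the cost-minimizing bundle uses no slack in either input: L/3 = M/6 = Q.
So L = 3·26 = 78 and M = 6·26 = 156.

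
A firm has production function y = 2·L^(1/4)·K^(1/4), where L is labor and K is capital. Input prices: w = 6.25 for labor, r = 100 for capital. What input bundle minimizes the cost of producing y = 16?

Cost minimization requires the marginal rate of technical substitution to equal the input-price ratio: MP_L/MP_K = w/r.
Here MP_L/MP_K = (1/4)·(K/L)/(1/4) = (K/L). Setting this equal to 6.25/100 = 0.0625 gives K = 0.0625L.
Substituting into y = 16: 2·L^(1/4)·(0.0625L)^(1/4) = 16.
Solving, L = 256 and K = 16.

L* = 256, K* = 16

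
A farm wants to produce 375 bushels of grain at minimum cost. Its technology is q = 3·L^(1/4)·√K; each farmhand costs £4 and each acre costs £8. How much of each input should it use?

Cost minimization requires the marginal rate of technical substitution to equal the input-price ratio: MP_L/MP_K = w/r.
Here MP_L/MP_K = (1/4)·(K/L)/(1/2) = 0.5·(K/L). Setting this equal to 4/8 = 0.5 gives K = L.
Substituting into q = 375: 3·L^(1/4)·(L)^(1/2) = 375.
Solving, L = 625 and K = 625.

L* = 625, K* = 625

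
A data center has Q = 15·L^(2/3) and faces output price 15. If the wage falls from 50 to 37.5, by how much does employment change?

From P·MP_L = w with MP_L = 10·L^(-1/3), the labor demand is L(w) = (150/w)^(3).
At w = 50: L = 27. At w = 37.5: L = 64.
ΔL = 64 − 27 = 37.

ΔL = 37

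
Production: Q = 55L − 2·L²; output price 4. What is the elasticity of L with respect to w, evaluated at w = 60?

From P·MP_L = w with MP_L = 55 − 4L, labor demand is L(w) = (55 − w/4)/4.
dL/dw = −1/(16) = -0.0625.
At w = 60, L = 10, so ε = (dL/dw)·(w/L) = (-0.0625)·(60/10) = -0.375.

ε = -0.375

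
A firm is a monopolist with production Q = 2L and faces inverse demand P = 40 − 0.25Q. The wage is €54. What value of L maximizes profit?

Marginal revenue from the inverse demand is MR = 40 − 0.5Q.
The marginal product is MP_L = 2.
A monopolist hires until marginal revenue product equals the wage: MR·MP_L = w.
(40 − L)·2 = 54, so L = 13.

L* = 13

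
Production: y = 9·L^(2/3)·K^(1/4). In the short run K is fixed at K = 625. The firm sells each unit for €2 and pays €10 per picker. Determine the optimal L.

With K = 625, MP_L = (2/3)·9·L^(-1/3)·625^(1/4) = 30·L^(-1/3).
Profit maximization for a price taker requires P·MP_L = w: 2·30·L^(-1/3) = 10.
So L^(-1/3) = 1/6, which gives L = 216.

L* = 216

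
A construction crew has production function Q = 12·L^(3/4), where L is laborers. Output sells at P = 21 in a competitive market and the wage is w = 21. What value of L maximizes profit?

L* = 6561

MP_L = (3/4)·12·L^(-1/4) = 9·L^(-1/4).
Profit maximization for a price taker requires P·MP_L = w: 21·9·L^(-1/4) = 21.
So L^(-1/4) = 1/9, which gives L = 6561.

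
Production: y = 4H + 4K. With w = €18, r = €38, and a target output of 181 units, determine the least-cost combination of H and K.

The inputs are perfect substitutes, so the firm uses whichever has the lower cost per unit of output.
Cost per unit of output via H is w/4 = 4.5; via K it is r/4 = 9.5. H is cheaper.
Producing y = 181 with H alone: H = 45.25, K = 0.

H* = 45.25, K* = 0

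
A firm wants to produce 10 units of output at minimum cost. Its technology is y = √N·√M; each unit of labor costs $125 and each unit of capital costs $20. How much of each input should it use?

N* = 4, M* = 25

Cost minimization requires the marginal rate of technical substitution to equal the input-price ratio: MP_N/MP_M = w/r.
Here MP_N/MP_M = (1/2)·(M/N)/(1/2) = (M/N). Setting this equal to 125/20 = 6.25 gives M = 6.25N.
Substituting into y = 10: N^(1/2)·(6.25N)^(1/2) = 10.
Solving, N = 4 and M = 25.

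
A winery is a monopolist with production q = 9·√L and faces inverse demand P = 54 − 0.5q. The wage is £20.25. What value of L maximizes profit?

Marginal revenue from the inverse demand is MR = 54 − q.
The marginal product is MP_L = 4.5·L^(-1/2).
A monopolist hires until marginal revenue product equals the wage: MR·MP_L = w.
At L, q = 9·√L. Substituting and solving: (54 − 9·√L)·4.5·L^(-1/2) = 20.25 gives L = 16.

L* = 16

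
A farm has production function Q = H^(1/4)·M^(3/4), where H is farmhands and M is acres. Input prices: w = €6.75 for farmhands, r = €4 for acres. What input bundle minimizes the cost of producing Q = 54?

H* = 16, M* = 81

Cost minimization requires the marginal rate of technical substitution to equal the input-price ratio: MP_H/MP_M = w/r.
Here MP_H/MP_M = (1/4)·(M/H)/(3/4) = (1/3)·(M/H). Setting this equal to 6.75/4 = 1.6875 gives M = 5.0625H.
Substituting into Q = 54: H^(1/4)·(5.0625H)^(3/4) = 54.
Solving, H = 16 and M = 81.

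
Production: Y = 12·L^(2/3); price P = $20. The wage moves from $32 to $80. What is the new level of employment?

L* = 8

From P·MP_L = w with MP_L = 8·L^(-1/3), the labor demand is L(w) = (160/w)^(3).
At w = 32: L = 125. At w = 80: L = 8.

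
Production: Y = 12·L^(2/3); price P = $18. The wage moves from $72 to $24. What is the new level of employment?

From P·MP_L = w with MP_L = 8·L^(-1/3), the labor demand is L(w) = (144/w)^(3).
At w = 72: L = 8. At w = 24: L = 216.

L* = 216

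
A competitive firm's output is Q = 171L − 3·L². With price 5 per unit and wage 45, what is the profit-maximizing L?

The marginal product of L is MP_L = 171 − 6L.
A price-taking firm hires until the value of the marginal product equals the wage: P·MP_L = w, so 5·(171 − 6L) = 45.
Then 171 − 6L = 9, giving L = 27.

L* = 27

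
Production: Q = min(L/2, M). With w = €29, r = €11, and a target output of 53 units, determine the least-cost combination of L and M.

L* = 106, M* = 53

With a fixed-proportions technology, the cost-minimizing bundle uses no slack in either input: L/2 = M = Q.
So L = 2·53 = 106 and M = 53.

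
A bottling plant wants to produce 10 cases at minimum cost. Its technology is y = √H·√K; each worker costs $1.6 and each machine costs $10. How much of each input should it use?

Cost minimization requires the marginal rate of technical substitution to equal the input-price ratio: MP_H/MP_K = w/r.
Here MP_H/MP_K = (1/2)·(K/H)/(1/2) = (K/H). Setting this equal to 1.6/10 = 0.16 gives K = 0.16H.
Substituting into y = 10: H^(1/2)·(0.16H)^(1/2) = 10.
Solving, H = 25 and K = 4.

H* = 25, K* = 4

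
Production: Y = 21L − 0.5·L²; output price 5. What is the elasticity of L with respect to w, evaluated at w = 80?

From P·MP_L = w with MP_L = 21 − L, labor demand is L(w) = 21 − w/5.
dL/dw = −1/(5) = -0.2.
At w = 80, L = 5, so ε = (dL/dw)·(w/L) = (-0.2)·(80/5) = -3.2.

ε = -3.2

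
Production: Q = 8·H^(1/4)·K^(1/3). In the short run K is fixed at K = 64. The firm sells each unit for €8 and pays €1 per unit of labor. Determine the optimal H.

With K = 64, MP_H = (1/4)·8·H^(-3/4)·64^(1/3) = 8·H^(-3/4).
Profit maximization for a price taker requires P·MP_H = w: 8·8·H^(-3/4) = 1.
So H^(-3/4) = 0.015625, which gives H = 256.

H* = 256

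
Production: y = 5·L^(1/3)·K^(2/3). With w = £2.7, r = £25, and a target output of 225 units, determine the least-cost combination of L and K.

L* = 125, K* = 27

Cost minimization requires the marginal rate of technical substitution to equal the input-price ratio: MP_L/MP_K = w/r.
Here MP_L/MP_K = (1/3)·(K/L)/(2/3) = 0.5·(K/L). Setting this equal to 2.7/25 = 0.108 gives K = 0.216L.
Substituting into y = 225: 5·L^(1/3)·(0.216L)^(2/3) = 225.
Solving, L = 125 and K = 27.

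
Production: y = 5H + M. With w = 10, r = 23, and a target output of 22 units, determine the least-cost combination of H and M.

H* = 4.4, M* = 0

The inputs are perfect substitutes, so the firm uses whichever has the lower cost per unit of output.
Cost per unit of output via H is 2; via M it is 23. H is cheaper.
Producing y = 22 with H alone: H = 4.4, M = 0.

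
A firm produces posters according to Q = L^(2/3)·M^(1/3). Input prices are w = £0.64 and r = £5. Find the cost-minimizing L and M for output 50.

L* = 125, M* = 8

Cost minimization requires the marginal rate of technical substitution to equal the input-price ratio: MP_L/MP_M = w/r.
Here MP_L/MP_M = (2/3)·(M/L)/(1/3) = 2·(M/L). Setting this equal to 0.64/5 = 0.128 gives M = 0.064L.
Substituting into Q = 50: L^(2/3)·(0.064L)^(1/3) = 50.
Solving, L = 125 and M = 8.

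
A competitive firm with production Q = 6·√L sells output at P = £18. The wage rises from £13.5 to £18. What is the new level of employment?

L* = 9

From P·MP_L = w with MP_L = 3·L^(-1/2), the labor demand is L(w) = (54/w)^(2).
At w = 13.5: L = 16. At w = 18: L = 9.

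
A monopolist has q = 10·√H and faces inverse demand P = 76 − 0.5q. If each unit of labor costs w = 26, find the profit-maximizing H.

H* = 25

Marginal revenue from the inverse demand is MR = 76 − q.
The marginal product is MP_H = 5·H^(-1/2).
A monopolist hires until marginal revenue product equals the wage: MR·MP_H = w.
At H, q = 10·√H. Substituting and solving: (76 − 10·√H)·5·H^(-1/2) = 26 gives H = 25.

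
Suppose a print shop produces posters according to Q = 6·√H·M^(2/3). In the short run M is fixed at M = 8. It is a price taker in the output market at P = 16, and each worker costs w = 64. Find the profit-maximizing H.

H* = 9

With M = 8, MP_H = (1/2)·6·H^(-1/2)·8^(2/3) = 12·H^(-1/2).
Profit maximization for a price taker requires P·MP_H = w: 16·12·H^(-1/2) = 64.
So H^(-1/2) = 1/3, which gives H = 9.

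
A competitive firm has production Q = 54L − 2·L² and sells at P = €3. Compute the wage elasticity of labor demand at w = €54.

ε = -0.5

From P·MP_L = w with MP_L = 54 − 4L, labor demand is L(w) = (54 − w/3)/4.
dL/dw = −1/(12) = -1/12.
At w = 54, L = 9, so ε = (dL/dw)·(w/L) = (-1/12)·(54/9) = -0.5.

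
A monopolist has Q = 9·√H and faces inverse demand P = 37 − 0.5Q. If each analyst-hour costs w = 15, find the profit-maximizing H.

Marginal revenue from the inverse demand is MR = 37 − Q.
The marginal product is MP_H = 4.5·H^(-1/2).
A monopolist hires until marginal revenue product equals the wage: MR·MP_H = w.
At H, Q = 9·√H. Substituting and solving: (37 − 9·√H)·4.5·H^(-1/2) = 15 gives H = 9.

H* = 9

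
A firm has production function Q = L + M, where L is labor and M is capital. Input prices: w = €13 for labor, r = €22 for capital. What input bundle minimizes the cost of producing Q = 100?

L* = 100, M* = 0

The inputs are perfect substitutes, so the firm uses whichever has the lower cost per unit of output.
Cost per unit of output via L is 13; via M it is 22. L is cheaper.
Producing Q = 100 with L alone: L = 100, M = 0.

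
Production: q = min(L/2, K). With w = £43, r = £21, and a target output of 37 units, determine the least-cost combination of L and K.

L* = 74, K* = 37

With a fixed-proportions technology, the cost-minimizing bundle uses no slack in either input: L/2 = K = q.
So L = 2·37 = 74 and K = 37.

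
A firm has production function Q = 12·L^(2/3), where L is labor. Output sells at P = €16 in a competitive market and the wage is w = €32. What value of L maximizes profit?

MP_L = (2/3)·12·L^(-1/3) = 8·L^(-1/3).
Profit maximization for a price taker requires P·MP_L = w: 16·8·L^(-1/3) = 32.
So L^(-1/3) = 0.25, which gives L = 64.

L* = 64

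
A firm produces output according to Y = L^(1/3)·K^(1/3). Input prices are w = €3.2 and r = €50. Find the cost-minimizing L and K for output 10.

Cost minimization requires the marginal rate of technical substitution to equal the input-price ratio: MP_L/MP_K = w/r.
Here MP_L/MP_K = (1/3)·(K/L)/(1/3) = (K/L). Setting this equal to 3.2/50 = 0.064 gives K = 0.064L.
Substituting into Y = 10: L^(1/3)·(0.064L)^(1/3) = 10.
Solving, L = 125 and K = 8.

L* = 125, K* = 8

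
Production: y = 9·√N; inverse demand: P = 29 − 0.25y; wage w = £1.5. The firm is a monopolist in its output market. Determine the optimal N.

Marginal revenue from the inverse demand is MR = 29 − 0.5y.
The marginal product is MP_N = 4.5·N^(-1/2).
A monopolist hires until marginal revenue product equals the wage: MR·MP_N = w.
At N, y = 9·√N. Substituting and solving: (29 − 4.5·√N)·4.5·N^(-1/2) = 1.5 gives N = 36.

N* = 36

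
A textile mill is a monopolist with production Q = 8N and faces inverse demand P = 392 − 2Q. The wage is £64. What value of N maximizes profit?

Marginal revenue from the inverse demand is MR = 392 − 4Q.
The marginal product is MP_N = 8.
A monopolist hires until marginal revenue product equals the wage: MR·MP_N = w.
(392 − 32N)·8 = 64, so N = 12.

N* = 12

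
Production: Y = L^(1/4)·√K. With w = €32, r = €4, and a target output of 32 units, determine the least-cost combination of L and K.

L* = 16, K* = 256

Cost minimization requires the marginal rate of technical substitution to equal the input-price ratio: MP_L/MP_K = w/r.
Here MP_L/MP_K = (1/4)·(K/L)/(1/2) = 0.5·(K/L). Setting this equal to 32/4 = 8 gives K = 16L.
Substituting into Y = 32: L^(1/4)·(16L)^(1/2) = 32.
Solving, L = 16 and K = 256.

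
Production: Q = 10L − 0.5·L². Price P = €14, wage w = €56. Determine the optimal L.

The marginal product of L is MP_L = 10 − L.
A price-taking firm hires until the value of the marginal product equals the wage: P·MP_L = w, so 14·(10 − L) = 56.
Then 10 − L = 4, giving L = 6.

L* = 6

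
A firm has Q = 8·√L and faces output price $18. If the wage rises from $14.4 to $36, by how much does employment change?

ΔL = -21

From P·MP_L = w with MP_L = 4·L^(-1/2), the labor demand is L(w) = (72/w)^(2).
At w = 14.4: L = 25. At w = 36: L = 4.
ΔL = 4 − 25 = -21.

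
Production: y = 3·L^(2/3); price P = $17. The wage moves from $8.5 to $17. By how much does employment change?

From P·MP_L = w with MP_L = 2·L^(-1/3), the labor demand is L(w) = (34/w)^(3).
At w = 8.5: L = 64. At w = 17: L = 8.
ΔL = 8 − 64 = -56.

ΔL = -56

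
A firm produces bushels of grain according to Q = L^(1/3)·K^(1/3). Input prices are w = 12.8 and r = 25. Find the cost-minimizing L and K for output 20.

L* = 125, K* = 64

Cost minimization requires the marginal rate of technical substitution to equal the input-price ratio: MP_L/MP_K = w/r.
Here MP_L/MP_K = (1/3)·(K/L)/(1/3) = (K/L). Setting this equal to 12.8/25 = 0.512 gives K = 0.512L.
Substituting into Q = 20: L^(1/3)·(0.512L)^(1/3) = 20.
Solving, L = 125 and K = 64.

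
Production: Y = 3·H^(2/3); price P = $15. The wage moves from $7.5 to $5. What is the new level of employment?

H* = 216

From P·MP_H = w with MP_H = 2·H^(-1/3), the labor demand is H(w) = (30/w)^(3).
At w = 7.5: H = 64. At w = 5: H = 216.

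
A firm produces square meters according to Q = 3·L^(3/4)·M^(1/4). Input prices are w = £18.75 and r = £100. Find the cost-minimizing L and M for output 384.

L* = 256, M* = 16

Cost minimization requires the marginal rate of technical substitution to equal the input-price ratio: MP_L/MP_M = w/r.
Here MP_L/MP_M = (3/4)·(M/L)/(1/4) = 3·(M/L). Setting this equal to 18.75/100 = 0.1875 gives M = 0.0625L.
Substituting into Q = 384: 3·L^(3/4)·(0.0625L)^(1/4) = 384.
Solving, L = 256 and M = 16.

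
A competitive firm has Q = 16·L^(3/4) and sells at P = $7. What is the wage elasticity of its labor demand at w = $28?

MP_L = (3/4)·16·L^(-1/4), so P·MP_L = w gives 84·L^(-1/4) = w.
Solving, L(w) = (84/w)^(4). This is a constant-elasticity form: L ∝ w^(−4), so ε = −4.

ε = -4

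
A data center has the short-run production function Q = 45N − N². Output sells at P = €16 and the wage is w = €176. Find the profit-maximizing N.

N* = 17

The marginal product of N is MP_N = 45 − 2N.
A price-taking firm hires until the value of the marginal product equals the wage: P·MP_N = w, so 16·(45 − 2N) = 176.
Then 45 − 2N = 11, giving N = 17.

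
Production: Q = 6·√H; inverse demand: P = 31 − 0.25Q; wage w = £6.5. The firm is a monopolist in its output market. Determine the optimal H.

H* = 36

Marginal revenue from the inverse demand is MR = 31 − 0.5Q.
The marginal product is MP_H = 3·H^(-1/2).
A monopolist hires until marginal revenue product equals the wage: MR·MP_H = w.
At H, Q = 6·√H. Substituting and solving: (31 − 3·√H)·3·H^(-1/2) = 6.5 gives H = 36.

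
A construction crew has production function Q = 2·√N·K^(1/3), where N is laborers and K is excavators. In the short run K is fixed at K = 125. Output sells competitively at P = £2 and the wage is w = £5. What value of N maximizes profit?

With K = 125, MP_N = (1/2)·2·N^(-1/2)·125^(1/3) = 5·N^(-1/2).
Profit maximization for a price taker requires P·MP_N = w: 2·5·N^(-1/2) = 5.
So N^(-1/2) = 0.5, which gives N = 4.

N* = 4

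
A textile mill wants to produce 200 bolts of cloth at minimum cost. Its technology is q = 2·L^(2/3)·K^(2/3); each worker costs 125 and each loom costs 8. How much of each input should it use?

L* = 8, K* = 125

Cost minimization requires the marginal rate of technical substitution to equal the input-price ratio: MP_L/MP_K = w/r.
Here MP_L/MP_K = (2/3)·(K/L)/(2/3) = (K/L). Setting this equal to 125/8 = 15.625 gives K = 15.625L.
Substituting into q = 200: 2·L^(2/3)·(15.625L)^(2/3) = 200.
Solving, L = 8 and K = 125.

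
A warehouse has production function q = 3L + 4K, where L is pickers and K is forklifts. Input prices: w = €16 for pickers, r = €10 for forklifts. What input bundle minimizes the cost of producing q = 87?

L* = 0, K* = 21.75

The inputs are perfect substitutes, so the firm uses whichever has the lower cost per unit of output.
Cost per unit of output via L is w/3 = 16/3; via K it is r/4 = 2.5. K is cheaper.
Producing q = 87 with K alone: L = 0, K = 21.75.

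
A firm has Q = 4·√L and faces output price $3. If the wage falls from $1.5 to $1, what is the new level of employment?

L* = 36

From P·MP_L = w with MP_L = 2·L^(-1/2), the labor demand is L(w) = (6/w)^(2).
At w = 1.5: L = 16. At w = 1: L = 36.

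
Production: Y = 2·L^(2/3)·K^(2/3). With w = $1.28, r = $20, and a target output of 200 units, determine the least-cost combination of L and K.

Cost minimization requires the marginal rate of technical substitution to equal the input-price ratio: MP_L/MP_K = w/r.
Here MP_L/MP_K = (2/3)·(K/L)/(2/3) = (K/L). Setting this equal to 1.28/20 = 0.064 gives K = 0.064L.
Substituting into Y = 200: 2·L^(2/3)·(0.064L)^(2/3) = 200.
Solving, L = 125 and K = 8.

L* = 125, K* = 8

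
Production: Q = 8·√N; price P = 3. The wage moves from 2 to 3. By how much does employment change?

From P·MP_N = w with MP_N = 4·N^(-1/2), the labor demand is N(w) = (12/w)^(2).
At w = 2: N = 36. At w = 3: N = 16.
ΔN = 16 − 36 = -20.

ΔN = -20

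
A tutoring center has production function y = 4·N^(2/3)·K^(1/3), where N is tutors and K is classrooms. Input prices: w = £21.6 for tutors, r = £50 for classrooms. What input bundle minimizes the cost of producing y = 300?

N* = 125, K* = 27

Cost minimization requires the marginal rate of technical substitution to equal the input-price ratio: MP_N/MP_K = w/r.
Here MP_N/MP_K = (2/3)·(K/N)/(1/3) = 2·(K/N). Setting this equal to 21.6/50 = 0.432 gives K = 0.216N.
Substituting into y = 300: 4·N^(2/3)·(0.216N)^(1/3) = 300.
Solving, N = 125 and K = 27.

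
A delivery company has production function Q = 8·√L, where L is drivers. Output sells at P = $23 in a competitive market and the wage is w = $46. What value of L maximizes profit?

MP_L = (1/2)·8·L^(-1/2) = 4·L^(-1/2).
Profit maximization for a price taker requires P·MP_L = w: 23·4·L^(-1/2) = 46.
So L^(-1/2) = 0.5, which gives L = 4.

L* = 4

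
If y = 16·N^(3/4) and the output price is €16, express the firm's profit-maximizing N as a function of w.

MP_N = (3/4)·16·N^(-1/4) = 12·N^(-1/4).
Setting P·MP_N = w: 192·N^(-1/4) = w.
Solving for N: N^(-1/4) = w/192, so N = (192/w)^(4).

N(w) = (192/w)^(4)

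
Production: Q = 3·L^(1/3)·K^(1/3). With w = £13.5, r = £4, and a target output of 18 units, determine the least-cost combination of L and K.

L* = 8, K* = 27

Cost minimization requires the marginal rate of technical substitution to equal the input-price ratio: MP_L/MP_K = w/r.
Here MP_L/MP_K = (1/3)·(K/L)/(1/3) = (K/L). Setting this equal to 13.5/4 = 3.375 gives K = 3.375L.
Substituting into Q = 18: 3·L^(1/3)·(3.375L)^(1/3) = 18.
Solving, L = 8 and K = 27.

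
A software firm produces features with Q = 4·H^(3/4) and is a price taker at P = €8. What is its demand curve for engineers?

H(w) = 331776/w^(4)

MP_H = (3/4)·4·H^(-1/4) = 3·H^(-1/4).
Setting P·MP_H = w: 24·H^(-1/4) = w.
Solving for H: H^(-1/4) = w/24, so H = (24/w)^(4).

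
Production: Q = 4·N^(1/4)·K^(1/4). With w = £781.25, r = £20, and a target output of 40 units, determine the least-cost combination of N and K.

Cost minimization requires the marginal rate of technical substitution to equal the input-price ratio: MP_N/MP_K = w/r.
Here MP_N/MP_K = (1/4)·(K/N)/(1/4) = (K/N). Setting this equal to 781.25/20 = 39.0625 gives K = 39.0625N.
Substituting into Q = 40: 4·N^(1/4)·(39.0625N)^(1/4) = 40.
Solving, N = 16 and K = 625.

N* = 16, K* = 625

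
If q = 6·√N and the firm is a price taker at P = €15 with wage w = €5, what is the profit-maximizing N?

N* = 81

MP_N = (1/2)·6·N^(-1/2) = 3·N^(-1/2).
Profit maximization for a price taker requires P·MP_N = w: 15·3·N^(-1/2) = 5.
So N^(-1/2) = 1/9, which gives N = 81.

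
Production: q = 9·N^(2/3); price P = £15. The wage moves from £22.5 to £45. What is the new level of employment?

N* = 8

From P·MP_N = w with MP_N = 6·N^(-1/3), the labor demand is N(w) = (90/w)^(3).
At w = 22.5: N = 64. At w = 45: N = 8.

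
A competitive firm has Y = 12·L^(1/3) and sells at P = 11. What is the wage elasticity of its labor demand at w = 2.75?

ε = -1.5

MP_L = (1/3)·12·L^(-2/3), so P·MP_L = w gives 44·L^(-2/3) = w.
Solving, L(w) = (44/w)^(3/2). This is a constant-elasticity form: L ∝ w^(−3/2), so ε = −3/2.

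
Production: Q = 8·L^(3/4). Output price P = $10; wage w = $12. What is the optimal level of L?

L* = 625

MP_L = (3/4)·8·L^(-1/4) = 6·L^(-1/4).
Profit maximization for a price taker requires P·MP_L = w: 10·6·L^(-1/4) = 12.
So L^(-1/4) = 0.2, which gives L = 625.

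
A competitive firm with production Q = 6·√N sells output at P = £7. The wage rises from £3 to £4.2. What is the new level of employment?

N* = 25

From P·MP_N = w with MP_N = 3·N^(-1/2), the labor demand is N(w) = (21/w)^(2).
At w = 3: N = 49. At w = 4.2: N = 25.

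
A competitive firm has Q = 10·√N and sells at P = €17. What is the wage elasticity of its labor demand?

ε = -2

MP_N = (1/2)·10·N^(-1/2), so P·MP_N = w gives 85·N^(-1/2) = w.
Solving, N(w) = (85/w)^(2). This is a constant-elasticity form: N ∝ w^(−2), so ε = −2.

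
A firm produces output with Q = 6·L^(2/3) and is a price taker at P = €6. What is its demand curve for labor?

L(w) = 13824/w³

MP_L = (2/3)·6·L^(-1/3) = 4·L^(-1/3).
Setting P·MP_L = w: 24·L^(-1/3) = w.
Solving for L: L^(-1/3) = w/24, so L = (24/w)^(3).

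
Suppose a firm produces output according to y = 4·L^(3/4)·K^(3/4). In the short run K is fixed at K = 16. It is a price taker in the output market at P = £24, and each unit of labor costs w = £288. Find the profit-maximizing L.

With K = 16, MP_L = (3/4)·4·L^(-1/4)·16^(3/4) = 24·L^(-1/4).
Profit maximization for a price taker requires P·MP_L = w: 24·24·L^(-1/4) = 288.
So L^(-1/4) = 0.5, which gives L = 16.

L* = 16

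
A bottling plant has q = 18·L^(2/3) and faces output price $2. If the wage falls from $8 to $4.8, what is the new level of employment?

From P·MP_L = w with MP_L = 12·L^(-1/3), the labor demand is L(w) = (24/w)^(3).
At w = 8: L = 27. At w = 4.8: L = 125.

L* = 125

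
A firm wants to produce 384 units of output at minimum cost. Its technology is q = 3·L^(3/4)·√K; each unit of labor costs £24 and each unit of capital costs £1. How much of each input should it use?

L* = 16, K* = 256

Cost minimization requires the marginal rate of technical substitution to equal the input-price ratio: MP_L/MP_K = w/r.
Here MP_L/MP_K = (3/4)·(K/L)/(1/2) = 1.5·(K/L). Setting this equal to 24/1 = 24 gives K = 16L.
Substituting into q = 384: 3·L^(3/4)·(16L)^(1/2) = 384.
Solving, L = 16 and K = 256.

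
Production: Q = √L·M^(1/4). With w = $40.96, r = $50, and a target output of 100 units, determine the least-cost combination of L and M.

Cost minimization requires the marginal rate of technical substitution to equal the input-price ratio: MP_L/MP_M = w/r.
Here MP_L/MP_M = (1/2)·(M/L)/(1/4) = 2·(M/L). Setting this equal to 40.96/50 = 0.8192 gives M = 0.4096L.
Substituting into Q = 100: L^(1/2)·(0.4096L)^(1/4) = 100.
Solving, L = 625 and M = 256.

L* = 625, M* = 256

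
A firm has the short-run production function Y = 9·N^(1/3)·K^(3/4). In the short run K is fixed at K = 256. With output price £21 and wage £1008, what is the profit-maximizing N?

With K = 256, MP_N = (1/3)·9·N^(-2/3)·256^(3/4) = 192·N^(-2/3).
Profit maximization for a price taker requires P·MP_N = w: 21·192·N^(-2/3) = 1008.
So N^(-2/3) = 0.25, which gives N = 8.

N* = 8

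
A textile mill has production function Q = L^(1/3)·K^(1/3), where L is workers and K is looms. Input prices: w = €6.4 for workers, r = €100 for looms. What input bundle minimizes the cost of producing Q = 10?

Cost minimization requires the marginal rate of technical substitution to equal the input-price ratio: MP_L/MP_K = w/r.
Here MP_L/MP_K = (1/3)·(K/L)/(1/3) = (K/L). Setting this equal to 6.4/100 = 0.064 gives K = 0.064L.
Substituting into Q = 10: L^(1/3)·(0.064L)^(1/3) = 10.
Solving, L = 125 and K = 8.

L* = 125, K* = 8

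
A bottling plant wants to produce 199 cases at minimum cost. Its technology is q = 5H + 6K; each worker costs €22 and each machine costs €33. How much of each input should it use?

H* = 39.8, K* = 0

The inputs are perfect substitutes, so the firm uses whichever has the lower cost per unit of output.
Cost per unit of output via H is w/5 = 4.4; via K it is r/6 = 5.5. H is cheaper.
Producing q = 199 with H alone: H = 39.8, K = 0.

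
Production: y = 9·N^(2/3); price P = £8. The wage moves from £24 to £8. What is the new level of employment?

N* = 216

From P·MP_N = w with MP_N = 6·N^(-1/3), the labor demand is N(w) = (48/w)^(3).
At w = 24: N = 8. At w = 8: N = 216.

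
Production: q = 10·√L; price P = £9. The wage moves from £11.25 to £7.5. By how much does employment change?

ΔL = 20

From P·MP_L = w with MP_L = 5·L^(-1/2), the labor demand is L(w) = (45/w)^(2).
At w = 11.25: L = 16. At w = 7.5: L = 36.
ΔL = 36 − 16 = 20.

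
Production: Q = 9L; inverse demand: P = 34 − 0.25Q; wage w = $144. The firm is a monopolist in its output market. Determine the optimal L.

L* = 4

Marginal revenue from the inverse demand is MR = 34 − 0.5Q.
The marginal product is MP_L = 9.
A monopolist hires until marginal revenue product equals the wage: MR·MP_L = w.
(34 − 4.5L)·9 = 144, so L = 4.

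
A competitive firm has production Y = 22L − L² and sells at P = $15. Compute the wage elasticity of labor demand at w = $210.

ε = -1.75

From P·MP_L = w with MP_L = 22 − 2L, labor demand is L(w) = (22 − w/15)/2.
dL/dw = −1/(30) = -1/30.
At w = 210, L = 4, so ε = (dL/dw)·(w/L) = (-1/30)·(210/4) = -1.75.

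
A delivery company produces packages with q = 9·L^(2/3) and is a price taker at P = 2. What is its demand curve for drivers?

MP_L = (2/3)·9·L^(-1/3) = 6·L^(-1/3).
Setting P·MP_L = w: 12·L^(-1/3) = w.
Solving for L: L^(-1/3) = w/12, so L = (12/w)^(3).

L(w) = 1728/w³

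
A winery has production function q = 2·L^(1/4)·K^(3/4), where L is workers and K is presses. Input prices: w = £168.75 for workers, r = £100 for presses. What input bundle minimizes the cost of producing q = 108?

L* = 16, K* = 81

Cost minimization requires the marginal rate of technical substitution to equal the input-price ratio: MP_L/MP_K = w/r.
Here MP_L/MP_K = (1/4)·(K/L)/(3/4) = (1/3)·(K/L). Setting this equal to 168.75/100 = 1.6875 gives K = 5.0625L.
Substituting into q = 108: 2·L^(1/4)·(5.0625L)^(3/4) = 108.
Solving, L = 16 and K = 81.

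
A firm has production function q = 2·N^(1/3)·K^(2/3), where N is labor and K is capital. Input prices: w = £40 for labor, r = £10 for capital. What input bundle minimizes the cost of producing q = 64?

Cost minimization requires the marginal rate of technical substitution to equal the input-price ratio: MP_N/MP_K = w/r.
Here MP_N/MP_K = (1/3)·(K/N)/(2/3) = 0.5·(K/N). Setting this equal to 40/10 = 4 gives K = 8N.
Substituting into q = 64: 2·N^(1/3)·(8N)^(2/3) = 64.
Solving, N = 8 and K = 64.

N* = 8, K* = 64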